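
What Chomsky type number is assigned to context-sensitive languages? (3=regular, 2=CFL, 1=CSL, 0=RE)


Chomsky hierarchy levels:
  Type 3: Regular (DFA/NFA/regex)
  Type 2: Context-free (PDA)
  Type 1: Context-sensitive
  Type 0: Recursively enumerable (TM)
'context-sensitive' corresponds to Type 1

1


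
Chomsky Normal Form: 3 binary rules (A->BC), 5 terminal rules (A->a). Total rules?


CNF allows two rule forms:
  A -> BC (binary): 3 rules
  A -> a (terminal): 5 rules
Total = 3 + 5 = 8

8


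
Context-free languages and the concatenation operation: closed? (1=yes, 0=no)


CFL closure properties:
  Closed under: union, concatenation, Kleene star
  NOT closed under: intersection, complement
Operation 'concatenation' is in closed list -> Yes (closed)

1


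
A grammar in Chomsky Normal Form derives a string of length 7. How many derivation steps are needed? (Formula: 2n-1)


Chomsky Normal Form derivation:
String length n = 7
Each step either:
  - Splits a nonterminal into two (n-1 such steps)
  - Converts a nonterminal to terminal (n such steps)
Total = (n-1) + n = 2n - 1
= 2(7) - 1
= 14 - 1
= 13

13


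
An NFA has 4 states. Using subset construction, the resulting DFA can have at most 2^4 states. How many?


NFA has 4 states
Subset construction: each DFA state = subset of NFA states
Maximum subsets = 2^4
2^4 = 16

16


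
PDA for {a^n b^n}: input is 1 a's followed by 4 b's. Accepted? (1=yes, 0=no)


Language requires equal numbers of a's and b's
PDA pushes for each 'a', pops for each 'b'
Number of a's = 1
Number of b's = 4
1 != 4 -> Reject

0


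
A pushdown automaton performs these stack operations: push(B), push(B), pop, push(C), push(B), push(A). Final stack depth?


Tracing stack operations:
  push(B) -> stack = [B], depth=1
  push(B) -> stack = [B,B], depth=2
  pop -> removed B, stack = [B], depth=1
  push(C) -> stack = [B,C], depth=2
  push(B) -> stack = [B,C,B], depth=3
  push(A) -> stack = [B,C,B,A], depth=4
Final depth = 4

4


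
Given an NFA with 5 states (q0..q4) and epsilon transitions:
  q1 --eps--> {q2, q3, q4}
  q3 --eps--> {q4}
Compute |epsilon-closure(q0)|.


Starting from q0
Initialize closure = {q0}
q0 has no outgoing epsilon transitions -> nothing to add
Final closure: {q0}
Size = 1

1


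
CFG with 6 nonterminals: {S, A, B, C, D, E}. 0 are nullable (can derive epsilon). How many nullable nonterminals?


Nonterminals: {S, A, B, C, D, E}
A nonterminal is nullable if it can derive epsilon
Counting nullable nonterminals: 0
Total nullable = 0

0


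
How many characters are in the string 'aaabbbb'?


String: 'aaabbbb'
Counting characters:
  'a' appears 3 time(s)
  'b' appears 4 time(s)
Total length = 3 + 4 = 7

7


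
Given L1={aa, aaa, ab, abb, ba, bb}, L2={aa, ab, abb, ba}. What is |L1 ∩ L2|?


L1 = {aa, aaa, ab, abb, ba, bb}
L2 = {aa, ab, abb, ba}
Checking each string in L1 against L2:
  'aa': in L2? Yes
  'aaa': in L2? No
  'ab': in L2? Yes
  'abb': in L2? Yes
  'ba': in L2? Yes
  'bb': in L2? No
Intersection = {aa, ab, abb, ba}
|L1 ∩ L2| = 4

4


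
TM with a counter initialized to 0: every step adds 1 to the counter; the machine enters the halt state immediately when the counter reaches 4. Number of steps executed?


Counter starts at 0. Counting sequence:
  Step 1: counter = 1
  Step 2: counter = 2
  Step 3: counter = 3
  Step 4: counter = 4
Counter reached 4 -> halt
Total steps = 4

4


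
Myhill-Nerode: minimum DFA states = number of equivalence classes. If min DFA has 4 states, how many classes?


Myhill-Nerode theorem:
Number of equivalence classes = number of states in minimal DFA
Minimal DFA states = 4
Therefore equivalence classes = 4

4


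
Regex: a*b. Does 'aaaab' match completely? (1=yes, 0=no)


Pattern: a*b
String: 'aaaab'
Pattern requires: zero or more 'a's followed by exactly one 'b'
Found 4 leading 'a's
Remaining: 'b'
Remaining is exactly 'b' -> match
Result: 1

1


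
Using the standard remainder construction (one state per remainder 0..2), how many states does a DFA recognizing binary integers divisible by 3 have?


Divisibility by 3 is tracked via the remainder mod 3: 0, 1, ..., 2
The construction assigns one state to each remainder
Number of remainders = 3

3


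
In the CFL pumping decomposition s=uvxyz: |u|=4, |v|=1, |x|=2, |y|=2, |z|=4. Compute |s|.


|s| = |u| + |v| + |x| + |y| + |z|
= 4 + 1 + 2 + 2 + 4
= 5 + 2 + 6
= 7 + 6
= 13

13


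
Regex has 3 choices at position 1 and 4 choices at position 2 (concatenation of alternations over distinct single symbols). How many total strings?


First group: 3 alternatives
Second group: 4 alternatives
Concatenation: each choice from group 1 pairs with each from group 2
Total = 3 x 4 = 12

12


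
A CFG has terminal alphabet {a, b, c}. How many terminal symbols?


Terminal symbols: a, b, c
Counting each: a (#1), b (#2), c (#3)
Total = 3

3


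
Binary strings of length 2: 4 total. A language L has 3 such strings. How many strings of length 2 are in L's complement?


Alphabet: {0,1}
String length: 2
Total strings of length 2 = 2^2 = 4
Strings in L = 3
Complement = total - |L|
= 4 - 3
= 1

1


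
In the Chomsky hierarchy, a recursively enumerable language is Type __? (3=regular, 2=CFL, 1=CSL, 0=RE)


Chomsky hierarchy levels:
  Type 3: Regular (DFA/NFA/regex)
  Type 2: Context-free (PDA)
  Type 1: Context-sensitive
  Type 0: Recursively enumerable (TM)
'recursively enumerable' corresponds to Type 0

0


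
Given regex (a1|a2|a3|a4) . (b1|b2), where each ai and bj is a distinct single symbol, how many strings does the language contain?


First group: 4 alternatives
Second group: 2 alternatives
Concatenation: each choice from group 1 pairs with each from group 2
Total = 4 x 2 = 8

8


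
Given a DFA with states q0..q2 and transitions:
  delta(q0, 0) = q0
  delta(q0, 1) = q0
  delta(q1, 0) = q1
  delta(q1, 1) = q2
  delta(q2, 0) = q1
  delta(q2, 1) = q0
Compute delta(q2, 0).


Looking up transition function:
delta(q2, 0) in the table
Row: q2, Column: 0
Result: q1

q1


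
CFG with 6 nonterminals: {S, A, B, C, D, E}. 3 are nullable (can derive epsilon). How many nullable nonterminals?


Nonterminals: {S, A, B, C, D, E}
A nonterminal is nullable if it can derive epsilon
Counting nullable nonterminals: 3
Total nullable = 3

3


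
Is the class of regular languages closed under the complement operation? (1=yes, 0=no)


Regular languages are closed under:
- Union (DFA product construction)
- Intersection (DFA product construction)
- Complement (swap accept/reject states)
- Concatenation (NFA construction)
- Kleene star (NFA construction)
complement is in this list
Therefore: closed

1


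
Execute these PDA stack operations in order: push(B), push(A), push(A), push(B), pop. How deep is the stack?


Tracing stack operations:
  push(B) -> stack = [B], depth=1
  push(A) -> stack = [B,A], depth=2
  push(A) -> stack = [B,A,A], depth=3
  push(B) -> stack = [B,A,A,B], depth=4
  pop -> removed B, stack = [B,A,A], depth=3
Final depth = 3

3


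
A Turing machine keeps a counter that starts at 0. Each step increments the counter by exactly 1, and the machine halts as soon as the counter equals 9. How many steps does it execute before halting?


Counter starts at 0. Counting sequence:
  Step 1: counter = 1
  Step 2: counter = 2
  Step 3: counter = 3
  Step 4: counter = 4
  Step 5: counter = 5
  Step 6: counter = 6
  ...
  Step 9: counter = 9
Counter reached 9 -> halt
Total steps = 9

9


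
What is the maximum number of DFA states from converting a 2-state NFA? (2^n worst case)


NFA has 2 states
Subset construction: each DFA state = subset of NFA states
Maximum subsets = 2^2
2^2 = 4

4


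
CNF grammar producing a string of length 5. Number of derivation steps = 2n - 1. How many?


Chomsky Normal Form derivation:
String length n = 5
Each step either:
  - Splits a nonterminal into two (n-1 such steps)
  - Converts a nonterminal to terminal (n such steps)
Total = (n-1) + n = 2n - 1
= 2(5) - 1
= 10 - 1
= 9

9


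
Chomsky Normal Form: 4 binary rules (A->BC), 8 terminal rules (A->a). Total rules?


CNF allows two rule forms:
  A -> BC (binary): 4 rules
  A -> a (terminal): 8 rules
Total = 4 + 8 = 12

12


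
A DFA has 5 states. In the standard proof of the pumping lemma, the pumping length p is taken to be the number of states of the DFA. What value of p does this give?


Pumping lemma for regular languages (standard proof):
Take p = |Q|, the number of DFA states.
Any string of length >= |Q| passes through |Q|+1 states while reading its first |Q| symbols,
so by pigeonhole some state repeats, giving the loop that can be pumped.
Here |Q| = 5
Therefore the proof uses p = 5

5


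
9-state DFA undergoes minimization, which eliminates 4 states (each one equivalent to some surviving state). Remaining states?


Original DFA: 9 states
Redundant states removed: 4
Minimized states = original - removed
= 9 - 4
= 5

5


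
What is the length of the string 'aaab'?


String: 'aaab'
Counting characters:
  'a' appears 3 time(s)
  'b' appears 1 time(s)
Total length = 3 + 1 = 4

4


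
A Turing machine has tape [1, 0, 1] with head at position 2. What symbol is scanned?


Tape: [1, 0, 1]
Positions: 0 1 2
Values:    1 0 1
Head at position 2
tape[2] = 1

1


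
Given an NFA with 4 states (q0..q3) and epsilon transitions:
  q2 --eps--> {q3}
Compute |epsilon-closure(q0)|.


Starting from q0
Initialize closure = {q0}
q0 has no outgoing epsilon transitions -> nothing to add
Final closure: {q0}
Size = 1

1


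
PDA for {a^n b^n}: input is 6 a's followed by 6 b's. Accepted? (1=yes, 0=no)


Language requires equal numbers of a's and b's
PDA pushes for each 'a', pops for each 'b'
Number of a's = 6
Number of b's = 6
6 == 6 -> Accept

1


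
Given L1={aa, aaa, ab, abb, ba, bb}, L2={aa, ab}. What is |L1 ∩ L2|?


L1 = {aa, aaa, ab, abb, ba, bb}
L2 = {aa, ab}
Checking each string in L1 against L2:
  'aa': in L2? Yes
  'aaa': in L2? No
  'ab': in L2? Yes
  'abb': in L2? No
  'ba': in L2? No
  'bb': in L2? No
Intersection = {aa, ab}
|L1 ∩ L2| = 2

2


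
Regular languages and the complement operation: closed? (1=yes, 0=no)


Regular languages are closed under all standard operations:
- Union: Yes (product construction)
- Intersection: Yes (product construction)
- Complement: Yes (swap accept/reject)
- Concatenation: Yes (NFA construction)
Operation: complement -> Closed

1


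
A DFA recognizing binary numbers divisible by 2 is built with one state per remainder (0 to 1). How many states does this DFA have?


Divisibility by 2 is tracked via the remainder mod 2: 0, 1, ..., 1
The construction assigns one state to each remainder
Number of remainders = 2

2


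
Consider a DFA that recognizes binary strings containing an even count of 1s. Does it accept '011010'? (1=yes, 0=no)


DFA has 2 states: q_even (start, accept=yes) and q_odd
Processing string '011010' character by character:
  Position 0: read '0', 1-count=0 -> q_even (no change)
  Position 1: read '1', 1-count=1 -> q_odd
  Position 2: read '1', 1-count=2 -> q_even
  Position 3: read '0', 1-count=2 -> q_even (no change)
  Position 4: read '1', 1-count=3 -> q_odd
  Position 5: read '0', 1-count=3 -> q_odd (no change)
Final state: q_odd, total 1s = 3 (odd); the DFA requires an even count -> reject

0


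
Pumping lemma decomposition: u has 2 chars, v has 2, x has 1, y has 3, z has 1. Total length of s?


|s| = |u| + |v| + |x| + |y| + |z|
= 2 + 2 + 1 + 3 + 1
= 4 + 1 + 4
= 5 + 4
= 9

9


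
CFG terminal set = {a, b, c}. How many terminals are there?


Terminal symbols: a, b, c
Counting each: a (#1), b (#2), c (#3)
Total = 3

3


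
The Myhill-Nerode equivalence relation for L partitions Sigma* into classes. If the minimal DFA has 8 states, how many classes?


Myhill-Nerode theorem:
Number of equivalence classes = number of states in minimal DFA
Minimal DFA states = 8
Therefore equivalence classes = 8

8


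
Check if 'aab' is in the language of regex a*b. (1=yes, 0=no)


Pattern: a*b
String: 'aab'
Pattern requires: zero or more 'a's followed by exactly one 'b'
Found 2 leading 'a's
Remaining: 'b'
Remaining is exactly 'b' -> match
Result: 1

1


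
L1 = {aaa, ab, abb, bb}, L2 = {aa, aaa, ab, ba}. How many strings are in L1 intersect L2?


L1 = {aaa, ab, abb, bb}
L2 = {aa, aaa, ab, ba}
Checking each string in L1 against L2:
  'aaa': in L2? Yes
  'ab': in L2? Yes
  'abb': in L2? No
  'bb': in L2? No
Intersection = {aaa, ab}
|L1 ∩ L2| = 2

2


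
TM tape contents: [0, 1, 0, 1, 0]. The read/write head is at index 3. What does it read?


Tape: [0, 1, 0, 1, 0]
Positions: 0 1 2 3 4
Values:    0 1 0 1 0
Head at position 3
tape[3] = 1

1


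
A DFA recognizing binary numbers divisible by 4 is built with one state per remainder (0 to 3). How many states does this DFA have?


Divisibility by 4 is tracked via the remainder mod 4: 0, 1, ..., 3
The construction assigns one state to each remainder
Number of remainders = 4

4


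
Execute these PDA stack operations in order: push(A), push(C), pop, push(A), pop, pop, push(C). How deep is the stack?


Tracing stack operations:
  push(A) -> stack = [A], depth=1
  push(C) -> stack = [A,C], depth=2
  pop -> removed C, stack = [A], depth=1
  push(A) -> stack = [A,A], depth=2
  pop -> removed A, stack = [A], depth=1
  pop -> removed A, stack = [], depth=0
  push(C) -> stack = [C], depth=1
Final depth = 1

1


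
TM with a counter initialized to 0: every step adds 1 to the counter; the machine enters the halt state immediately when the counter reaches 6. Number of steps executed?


Counter starts at 0. Counting sequence:
  Step 1: counter = 1
  Step 2: counter = 2
  Step 3: counter = 3
  Step 4: counter = 4
  Step 5: counter = 5
  Step 6: counter = 6
Counter reached 6 -> halt
Total steps = 6

6


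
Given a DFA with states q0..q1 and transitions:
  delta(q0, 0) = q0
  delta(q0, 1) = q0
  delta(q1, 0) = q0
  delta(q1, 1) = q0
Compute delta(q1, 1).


Looking up transition function:
delta(q1, 1) in the table
Row: q1, Column: 1
Result: q0

q0


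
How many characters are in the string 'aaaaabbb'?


String: 'aaaaabbb'
Counting characters:
  'a' appears 5 time(s)
  'b' appears 3 time(s)
Total length = 5 + 3 = 8

8


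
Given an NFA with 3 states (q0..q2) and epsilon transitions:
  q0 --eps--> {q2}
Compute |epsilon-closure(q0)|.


Starting from q0
Initialize closure = {q0}
Follow epsilon from q0 -> add q2
Final closure: {q0, q2}
Size = 2

2


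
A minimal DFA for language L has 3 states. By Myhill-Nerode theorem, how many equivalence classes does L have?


Myhill-Nerode theorem:
Number of equivalence classes = number of states in minimal DFA
Minimal DFA states = 3
Therefore equivalence classes = 3

3


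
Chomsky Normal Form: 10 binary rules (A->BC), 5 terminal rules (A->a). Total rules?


CNF allows two rule forms:
  A -> BC (binary): 10 rules
  A -> a (terminal): 5 rules
Total = 10 + 5 = 15

15


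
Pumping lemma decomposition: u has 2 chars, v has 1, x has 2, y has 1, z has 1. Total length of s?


|s| = |u| + |v| + |x| + |y| + |z|
= 2 + 1 + 2 + 1 + 1
= 3 + 2 + 2
= 5 + 2
= 7

7


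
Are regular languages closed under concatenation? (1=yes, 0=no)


Regular languages are closed under all standard operations:
- Union: Yes (product construction)
- Intersection: Yes (product construction)
- Complement: Yes (swap accept/reject)
- Concatenation: Yes (NFA construction)
Operation: concatenation -> Closed

1


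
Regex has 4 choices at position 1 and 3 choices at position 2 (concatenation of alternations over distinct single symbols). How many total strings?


First group: 4 alternatives
Second group: 3 alternatives
Concatenation: each choice from group 1 pairs with each from group 2
Total = 4 x 3 = 12

12


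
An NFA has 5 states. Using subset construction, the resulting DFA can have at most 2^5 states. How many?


NFA has 5 states
Subset construction: each DFA state = subset of NFA states
Maximum subsets = 2^5
2^5 = 32

32


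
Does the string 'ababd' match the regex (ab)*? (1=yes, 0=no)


Pattern: (ab)*
String: 'ababd'
Pattern requires: zero or more repetitions of 'ab'
Length 5 is odd -> cannot be (ab)* -> no match
Result: 0

0


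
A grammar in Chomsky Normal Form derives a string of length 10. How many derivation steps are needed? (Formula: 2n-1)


Chomsky Normal Form derivation:
String length n = 10
Each step either:
  - Splits a nonterminal into two (n-1 such steps)
  - Converts a nonterminal to terminal (n such steps)
Total = (n-1) + n = 2n - 1
= 2(10) - 1
= 20 - 1
= 19

19


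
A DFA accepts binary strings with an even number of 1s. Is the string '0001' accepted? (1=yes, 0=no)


DFA has 2 states: q_even (start, accept=yes) and q_odd
Processing string '0001' character by character:
  Position 0: read '0', 1-count=0 -> q_even (no change)
  Position 1: read '0', 1-count=0 -> q_even (no change)
  Position 2: read '0', 1-count=0 -> q_even (no change)
  Position 3: read '1', 1-count=1 -> q_odd
Final state: q_odd, total 1s = 1 (odd); the DFA requires an even count -> reject

0


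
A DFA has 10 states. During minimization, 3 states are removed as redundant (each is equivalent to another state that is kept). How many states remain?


Original DFA: 10 states
Redundant states removed: 3
Minimized states = original - removed
= 10 - 3
= 7

7


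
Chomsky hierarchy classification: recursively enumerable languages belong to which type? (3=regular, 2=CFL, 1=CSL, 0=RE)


Chomsky hierarchy levels:
  Type 3: Regular (DFA/NFA/regex)
  Type 2: Context-free (PDA)
  Type 1: Context-sensitive
  Type 0: Recursively enumerable (TM)
'recursively enumerable' corresponds to Type 0

0


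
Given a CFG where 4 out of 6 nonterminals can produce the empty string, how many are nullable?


Nonterminals: {S, A, B, C, D, E}
A nonterminal is nullable if it can derive epsilon
Counting nullable nonterminals: 4
Total nullable = 4

4


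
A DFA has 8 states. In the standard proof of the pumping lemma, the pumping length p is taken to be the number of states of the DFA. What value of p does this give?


Pumping lemma for regular languages (standard proof):
Take p = |Q|, the number of DFA states.
Any string of length >= |Q| passes through |Q|+1 states while reading its first |Q| symbols,
so by pigeonhole some state repeats, giving the loop that can be pumped.
Here |Q| = 8
Therefore the proof uses p = 8

8


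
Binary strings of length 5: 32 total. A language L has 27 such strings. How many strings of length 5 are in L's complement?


Alphabet: {0,1}
String length: 5
Total strings of length 5 = 2^5 = 32
Strings in L = 27
Complement = total - |L|
= 32 - 27
= 5

5


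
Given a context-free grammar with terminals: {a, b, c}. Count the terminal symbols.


Terminal symbols: a, b, c
Counting each: a (#1), b (#2), c (#3)
Total = 3

3


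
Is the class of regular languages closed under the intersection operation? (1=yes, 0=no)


Regular languages are closed under:
- Union (DFA product construction)
- Intersection (DFA product construction)
- Complement (swap accept/reject states)
- Concatenation (NFA construction)
- Kleene star (NFA construction)
intersection is in this list
Therefore: closed

1


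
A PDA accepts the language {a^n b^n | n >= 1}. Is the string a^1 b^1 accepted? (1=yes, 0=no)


Language requires equal numbers of a's and b's
PDA pushes for each 'a', pops for each 'b'
Number of a's = 1
Number of b's = 1
1 == 1 -> Accept

1


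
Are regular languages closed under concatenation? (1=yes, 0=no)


Regular languages are closed under all standard operations:
- Union: Yes (product construction)
- Intersection: Yes (product construction)
- Complement: Yes (swap accept/reject)
- Concatenation: Yes (NFA construction)
Operation: concatenation -> Closed

1


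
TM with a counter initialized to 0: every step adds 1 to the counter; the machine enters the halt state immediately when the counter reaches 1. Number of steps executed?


Counter starts at 0. Counting sequence:
  Step 1: counter = 1
Counter reached 1 -> halt
Total steps = 1

1


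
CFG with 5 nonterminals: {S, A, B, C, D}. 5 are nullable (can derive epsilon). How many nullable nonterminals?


Nonterminals: {S, A, B, C, D}
A nonterminal is nullable if it can derive epsilon
Counting nullable nonterminals: 5
Total nullable = 5

5


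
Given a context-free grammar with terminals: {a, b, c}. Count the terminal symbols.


Terminal symbols: a, b, c
Counting each: a (#1), b (#2), c (#3)
Total = 3

3


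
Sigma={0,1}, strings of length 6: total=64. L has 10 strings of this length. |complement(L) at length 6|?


Alphabet: {0,1}
String length: 6
Total strings of length 6 = 2^6 = 64
Strings in L = 10
Complement = total - |L|
= 64 - 10
= 54

54


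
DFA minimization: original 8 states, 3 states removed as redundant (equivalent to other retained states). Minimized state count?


Original DFA: 8 states
Redundant states removed: 3
Minimized states = original - removed
= 8 - 3
= 5

5


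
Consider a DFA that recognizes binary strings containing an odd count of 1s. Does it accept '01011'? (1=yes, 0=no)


DFA has 2 states: q_even (start, accept=no) and q_odd
Processing string '01011' character by character:
  Position 0: read '0', 1-count=0 -> q_even (no change)
  Position 1: read '1', 1-count=1 -> q_odd
  Position 2: read '0', 1-count=1 -> q_odd (no change)
  Position 3: read '1', 1-count=2 -> q_even
  Position 4: read '1', 1-count=3 -> q_odd
Final state: q_odd, total 1s = 3 (odd); the DFA requires an odd count -> accept

1


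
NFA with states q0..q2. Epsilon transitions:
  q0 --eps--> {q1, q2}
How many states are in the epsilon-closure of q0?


Starting from q0
Initialize closure = {q0}
Follow epsilon from q0 -> add q1
Follow epsilon from q0 -> add q2
Final closure: {q0, q1, q2}
Size = 3

3


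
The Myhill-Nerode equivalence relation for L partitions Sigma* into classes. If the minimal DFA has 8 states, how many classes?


Myhill-Nerode theorem:
Number of equivalence classes = number of states in minimal DFA
Minimal DFA states = 8
Therefore equivalence classes = 8

8


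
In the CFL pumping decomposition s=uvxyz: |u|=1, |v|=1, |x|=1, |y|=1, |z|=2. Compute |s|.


|s| = |u| + |v| + |x| + |y| + |z|
= 1 + 1 + 1 + 1 + 2
= 2 + 1 + 3
= 3 + 3
= 6

6


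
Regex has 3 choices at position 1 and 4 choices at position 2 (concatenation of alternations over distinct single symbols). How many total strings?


First group: 3 alternatives
Second group: 4 alternatives
Concatenation: each choice from group 1 pairs with each from group 2
Total = 3 x 4 = 12

12


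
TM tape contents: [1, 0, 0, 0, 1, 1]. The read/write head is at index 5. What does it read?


Tape: [1, 0, 0, 0, 1, 1]
Positions: 0 1 2 3 4 5
Values:    1 0 0 0 1 1
Head at position 5
tape[5] = 1

1


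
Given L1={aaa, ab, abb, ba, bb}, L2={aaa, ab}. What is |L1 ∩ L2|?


L1 = {aaa, ab, abb, ba, bb}
L2 = {aaa, ab}
Checking each string in L1 against L2:
  'aaa': in L2? Yes
  'ab': in L2? Yes
  'abb': in L2? No
  'ba': in L2? No
  'bb': in L2? No
Intersection = {aaa, ab}
|L1 ∩ L2| = 2

2


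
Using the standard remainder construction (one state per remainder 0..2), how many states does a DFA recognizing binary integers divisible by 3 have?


Divisibility by 3 is tracked via the remainder mod 3: 0, 1, ..., 2
The construction assigns one state to each remainder
Number of remainders = 3

3


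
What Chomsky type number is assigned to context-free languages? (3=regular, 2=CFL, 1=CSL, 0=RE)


Chomsky hierarchy levels:
  Type 3: Regular (DFA/NFA/regex)
  Type 2: Context-free (PDA)
  Type 1: Context-sensitive
  Type 0: Recursively enumerable (TM)
'context-free' corresponds to Type 2

2


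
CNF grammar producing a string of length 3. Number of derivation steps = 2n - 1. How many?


Chomsky Normal Form derivation:
String length n = 3
Each step either:
  - Splits a nonterminal into two (n-1 such steps)
  - Converts a nonterminal to terminal (n such steps)
Total = (n-1) + n = 2n - 1
= 2(3) - 1
= 6 - 1
= 5

5


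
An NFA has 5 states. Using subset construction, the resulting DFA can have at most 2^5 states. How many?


NFA has 5 states
Subset construction: each DFA state = subset of NFA states
Maximum subsets = 2^5
2^5 = 32

32


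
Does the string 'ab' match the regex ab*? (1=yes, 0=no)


Pattern: ab*
String: 'ab'
Pattern requires: exactly one 'a' followed by zero or more 'b's
First char is 'a' -> OK
Rest 'b': all b's? Yes
Result: 1

1


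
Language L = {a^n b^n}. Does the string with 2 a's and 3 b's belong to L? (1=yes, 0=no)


Language requires equal numbers of a's and b's
PDA pushes for each 'a', pops for each 'b'
Number of a's = 2
Number of b's = 3
2 != 3 -> Reject

0


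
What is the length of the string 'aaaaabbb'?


String: 'aaaaabbb'
Counting characters:
  'a' appears 5 time(s)
  'b' appears 3 time(s)
Total length = 5 + 3 = 8

8


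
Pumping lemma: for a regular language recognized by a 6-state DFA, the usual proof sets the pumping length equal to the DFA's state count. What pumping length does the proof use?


Pumping lemma for regular languages (standard proof):
Take p = |Q|, the number of DFA states.
Any string of length >= |Q| passes through |Q|+1 states while reading its first |Q| symbols,
so by pigeonhole some state repeats, giving the loop that can be pumped.
Here |Q| = 6
Therefore the proof uses p = 6

6


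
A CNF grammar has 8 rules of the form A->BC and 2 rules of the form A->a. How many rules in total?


CNF allows two rule forms:
  A -> BC (binary): 8 rules
  A -> a (terminal): 2 rules
Total = 8 + 2 = 10

10


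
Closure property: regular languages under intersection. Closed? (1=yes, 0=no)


Regular languages are closed under:
- Union (DFA product construction)
- Intersection (DFA product construction)
- Complement (swap accept/reject states)
- Concatenation (NFA construction)
- Kleene star (NFA construction)
intersection is in this list
Therefore: closed

1


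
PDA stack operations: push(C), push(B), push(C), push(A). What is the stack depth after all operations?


Tracing stack operations:
  push(C) -> stack = [C], depth=1
  push(B) -> stack = [C,B], depth=2
  push(C) -> stack = [C,B,C], depth=3
  push(A) -> stack = [C,B,C,A], depth=4
Final depth = 4

4


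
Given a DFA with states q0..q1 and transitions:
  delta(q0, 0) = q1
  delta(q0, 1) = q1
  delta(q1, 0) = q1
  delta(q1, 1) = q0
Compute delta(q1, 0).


Looking up transition function:
delta(q1, 0) in the table
Row: q1, Column: 0
Result: q1

q1


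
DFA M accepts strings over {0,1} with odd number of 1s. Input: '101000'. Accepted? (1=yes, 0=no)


DFA has 2 states: q_even (start, accept=no) and q_odd
Processing string '101000' character by character:
  Position 0: read '1', 1-count=1 -> q_odd
  Position 1: read '0', 1-count=1 -> q_odd (no change)
  Position 2: read '1', 1-count=2 -> q_even
  Position 3: read '0', 1-count=2 -> q_even (no change)
  Position 4: read '0', 1-count=2 -> q_even (no change)
  Position 5: read '0', 1-count=2 -> q_even (no change)
Final state: q_even, total 1s = 2 (even); the DFA requires an odd count -> reject

0


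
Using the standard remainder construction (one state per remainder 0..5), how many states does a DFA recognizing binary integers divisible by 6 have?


Divisibility by 6 is tracked via the remainder mod 6: 0, 1, ..., 5
The construction assigns one state to each remainder
Number of remainders = 6

6


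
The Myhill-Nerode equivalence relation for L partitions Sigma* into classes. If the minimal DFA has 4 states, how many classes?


Myhill-Nerode theorem:
Number of equivalence classes = number of states in minimal DFA
Minimal DFA states = 4
Therefore equivalence classes = 4

4


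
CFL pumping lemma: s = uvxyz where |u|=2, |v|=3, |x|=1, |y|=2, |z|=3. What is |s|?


|s| = |u| + |v| + |x| + |y| + |z|
= 2 + 3 + 1 + 2 + 3
= 5 + 1 + 5
= 6 + 5
= 11

11


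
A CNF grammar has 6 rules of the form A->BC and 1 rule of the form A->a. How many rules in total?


CNF allows two rule forms:
  A -> BC (binary): 6 rules
  A -> a (terminal): 1 rule
Total = 6 + 1 = 7

7


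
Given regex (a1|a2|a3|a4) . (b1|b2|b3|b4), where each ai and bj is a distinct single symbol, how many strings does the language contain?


First group: 4 alternatives
Second group: 4 alternatives
Concatenation: each choice from group 1 pairs with each from group 2
Total = 4 x 4 = 16

16


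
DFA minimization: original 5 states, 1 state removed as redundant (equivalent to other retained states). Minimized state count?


Original DFA: 5 states
Redundant states removed: 1
Minimized states = original - removed
= 5 - 1
= 4

4


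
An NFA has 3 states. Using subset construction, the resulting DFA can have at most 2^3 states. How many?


NFA has 3 states
Subset construction: each DFA state = subset of NFA states
Maximum subsets = 2^3
2^3 = 8

8


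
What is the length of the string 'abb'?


String: 'abb'
Counting characters:
  'a' appears 1 time(s)
  'b' appears 2 time(s)
Total length = 1 + 2 = 3

3


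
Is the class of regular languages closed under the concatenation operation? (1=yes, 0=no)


Regular languages are closed under:
- Union (DFA product construction)
- Intersection (DFA product construction)
- Complement (swap accept/reject states)
- Concatenation (NFA construction)
- Kleene star (NFA construction)
concatenation is in this list
Therefore: closed

1


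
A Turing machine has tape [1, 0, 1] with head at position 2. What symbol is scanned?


Tape: [1, 0, 1]
Positions: 0 1 2
Values:    1 0 1
Head at position 2
tape[2] = 1

1


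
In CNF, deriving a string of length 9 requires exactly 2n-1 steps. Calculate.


Chomsky Normal Form derivation:
String length n = 9
Each step either:
  - Splits a nonterminal into two (n-1 such steps)
  - Converts a nonterminal to terminal (n such steps)
Total = (n-1) + n = 2n - 1
= 2(9) - 1
= 18 - 1
= 17

17


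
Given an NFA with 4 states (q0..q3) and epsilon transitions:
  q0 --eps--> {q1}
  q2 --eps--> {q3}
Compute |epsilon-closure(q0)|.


Starting from q0
Initialize closure = {q0}
Follow epsilon from q0 -> add q1
Final closure: {q0, q1}
Size = 2

2


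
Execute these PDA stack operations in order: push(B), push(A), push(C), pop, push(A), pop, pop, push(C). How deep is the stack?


Tracing stack operations:
  push(B) -> stack = [B], depth=1
  push(A) -> stack = [B,A], depth=2
  push(C) -> stack = [B,A,C], depth=3
  pop -> removed C, stack = [B,A], depth=2
  push(A) -> stack = [B,A,A], depth=3
  pop -> removed A, stack = [B,A], depth=2
  pop -> removed A, stack = [B], depth=1
  push(C) -> stack = [B,C], depth=2
Final depth = 2

2


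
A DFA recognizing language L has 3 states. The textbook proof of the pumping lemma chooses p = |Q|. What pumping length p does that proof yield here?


Pumping lemma for regular languages (standard proof):
Take p = |Q|, the number of DFA states.
Any string of length >= |Q| passes through |Q|+1 states while reading its first |Q| symbols,
so by pigeonhole some state repeats, giving the loop that can be pumped.
Here |Q| = 3
Therefore the proof uses p = 3

3


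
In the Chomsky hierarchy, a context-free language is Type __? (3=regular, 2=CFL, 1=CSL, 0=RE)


Chomsky hierarchy levels:
  Type 3: Regular (DFA/NFA/regex)
  Type 2: Context-free (PDA)
  Type 1: Context-sensitive
  Type 0: Recursively enumerable (TM)
'context-free' corresponds to Type 2

2


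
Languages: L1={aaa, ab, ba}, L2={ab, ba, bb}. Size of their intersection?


L1 = {aaa, ab, ba}
L2 = {ab, ba, bb}
Checking each string in L1 against L2:
  'aaa': in L2? No
  'ab': in L2? Yes
  'ba': in L2? Yes
Intersection = {ab, ba}
|L1 ∩ L2| = 2

2


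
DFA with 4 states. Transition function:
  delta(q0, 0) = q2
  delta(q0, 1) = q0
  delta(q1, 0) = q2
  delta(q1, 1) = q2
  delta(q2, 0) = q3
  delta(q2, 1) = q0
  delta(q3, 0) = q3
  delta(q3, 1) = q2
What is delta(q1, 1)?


Looking up transition function:
delta(q1, 1) in the table
Row: q1, Column: 1
Result: q2

q2


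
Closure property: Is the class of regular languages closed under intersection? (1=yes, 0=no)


Regular languages are closed under all standard operations:
- Union: Yes (product construction)
- Intersection: Yes (product construction)
- Complement: Yes (swap accept/reject)
- Concatenation: Yes (NFA construction)
Operation: intersection -> Closed

1


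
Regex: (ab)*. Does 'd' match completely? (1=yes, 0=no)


Pattern: (ab)*
String: 'd'
Pattern requires: zero or more repetitions of 'ab'
Length 1 is odd -> cannot be (ab)* -> no match
Result: 0

0


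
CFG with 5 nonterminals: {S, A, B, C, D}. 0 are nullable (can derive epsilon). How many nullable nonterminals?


Nonterminals: {S, A, B, C, D}
A nonterminal is nullable if it can derive epsilon
Counting nullable nonterminals: 0
Total nullable = 0

0


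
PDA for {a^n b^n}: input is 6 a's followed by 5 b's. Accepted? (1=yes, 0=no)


Language requires equal numbers of a's and b's
PDA pushes for each 'a', pops for each 'b'
Number of a's = 6
Number of b's = 5
6 != 5 -> Reject

0


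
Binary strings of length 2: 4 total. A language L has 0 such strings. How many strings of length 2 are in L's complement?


Alphabet: {0,1}
String length: 2
Total strings of length 2 = 2^2 = 4
Strings in L = 0
Complement = total - |L|
= 4 - 0
= 4

4


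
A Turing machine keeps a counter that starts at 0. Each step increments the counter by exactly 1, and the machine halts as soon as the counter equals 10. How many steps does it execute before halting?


Counter starts at 0. Counting sequence:
  Step 1: counter = 1
  Step 2: counter = 2
  Step 3: counter = 3
  Step 4: counter = 4
  Step 5: counter = 5
  Step 6: counter = 6
  ...
  Step 10: counter = 10
Counter reached 10 -> halt
Total steps = 10

10


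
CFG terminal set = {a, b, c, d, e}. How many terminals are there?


Terminal symbols: a, b, c, d, e
Counting each: a (#1), b (#2), c (#3), d (#4), e (#5)
Total = 5

5


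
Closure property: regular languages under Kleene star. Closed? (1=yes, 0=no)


Regular languages are closed under:
- Union (DFA product construction)
- Intersection (DFA product construction)
- Complement (swap accept/reject states)
- Concatenation (NFA construction)
- Kleene star (NFA construction)
Kleene star is in this list
Therefore: closed

1


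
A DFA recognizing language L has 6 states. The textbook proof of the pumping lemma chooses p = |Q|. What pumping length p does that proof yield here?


Pumping lemma for regular languages (standard proof):
Take p = |Q|, the number of DFA states.
Any string of length >= |Q| passes through |Q|+1 states while reading its first |Q| symbols,
so by pigeonhole some state repeats, giving the loop that can be pumped.
Here |Q| = 6
Therefore the proof uses p = 6

6


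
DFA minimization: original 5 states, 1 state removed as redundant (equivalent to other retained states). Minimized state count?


Original DFA: 5 states
Redundant states removed: 1
Minimized states = original - removed
= 5 - 1
= 4

4


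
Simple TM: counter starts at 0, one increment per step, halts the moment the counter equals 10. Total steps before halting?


Counter starts at 0. Counting sequence:
  Step 1: counter = 1
  Step 2: counter = 2
  Step 3: counter = 3
  Step 4: counter = 4
  Step 5: counter = 5
  Step 6: counter = 6
  ...
  Step 10: counter = 10
Counter reached 10 -> halt
Total steps = 10

10


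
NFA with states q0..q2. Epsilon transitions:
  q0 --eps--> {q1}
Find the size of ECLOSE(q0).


Starting from q0
Initialize closure = {q0}
Follow epsilon from q0 -> add q1
Final closure: {q0, q1}
Size = 2

2


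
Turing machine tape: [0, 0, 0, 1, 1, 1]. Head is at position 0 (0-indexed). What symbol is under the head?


Tape: [0, 0, 0, 1, 1, 1]
Positions: 0 1 2 3 4 5
Values:    0 0 0 1 1 1
Head at position 0
tape[0] = 0

0


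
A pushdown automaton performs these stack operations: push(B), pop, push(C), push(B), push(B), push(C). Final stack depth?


Tracing stack operations:
  push(B) -> stack = [B], depth=1
  pop -> removed B, stack = [], depth=0
  push(C) -> stack = [C], depth=1
  push(B) -> stack = [C,B], depth=2
  push(B) -> stack = [C,B,B], depth=3
  push(C) -> stack = [C,B,B,C], depth=4
Final depth = 4

4


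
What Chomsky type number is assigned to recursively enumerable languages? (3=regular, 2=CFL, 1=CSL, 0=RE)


Chomsky hierarchy levels:
  Type 3: Regular (DFA/NFA/regex)
  Type 2: Context-free (PDA)
  Type 1: Context-sensitive
  Type 0: Recursively enumerable (TM)
'recursively enumerable' corresponds to Type 0

0


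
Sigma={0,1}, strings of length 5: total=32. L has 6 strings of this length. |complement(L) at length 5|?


Alphabet: {0,1}
String length: 5
Total strings of length 5 = 2^5 = 32
Strings in L = 6
Complement = total - |L|
= 32 - 6
= 26

26


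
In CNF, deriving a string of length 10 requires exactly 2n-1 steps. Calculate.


Chomsky Normal Form derivation:
String length n = 10
Each step either:
  - Splits a nonterminal into two (n-1 such steps)
  - Converts a nonterminal to terminal (n such steps)
Total = (n-1) + n = 2n - 1
= 2(10) - 1
= 20 - 1
= 19

19


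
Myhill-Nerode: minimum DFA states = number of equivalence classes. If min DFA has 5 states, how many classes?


Myhill-Nerode theorem:
Number of equivalence classes = number of states in minimal DFA
Minimal DFA states = 5
Therefore equivalence classes = 5

5


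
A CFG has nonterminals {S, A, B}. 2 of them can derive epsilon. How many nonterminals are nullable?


Nonterminals: {S, A, B}
A nonterminal is nullable if it can derive epsilon
Counting nullable nonterminals: 2
Total nullable = 2

2


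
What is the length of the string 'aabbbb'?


String: 'aabbbb'
Counting characters:
  'a' appears 2 time(s)
  'b' appears 4 time(s)
Total length = 2 + 4 = 6

6


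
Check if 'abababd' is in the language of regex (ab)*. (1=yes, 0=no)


Pattern: (ab)*
String: 'abababd'
Pattern requires: zero or more repetitions of 'ab'
Length 7 is odd -> cannot be (ab)* -> no match
Result: 0

0


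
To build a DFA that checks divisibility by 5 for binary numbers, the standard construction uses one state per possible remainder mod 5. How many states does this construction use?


Divisibility by 5 is tracked via the remainder mod 5: 0, 1, ..., 4
The construction assigns one state to each remainder
Number of remainders = 5

5


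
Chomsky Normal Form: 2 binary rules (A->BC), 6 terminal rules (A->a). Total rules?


CNF allows two rule forms:
  A -> BC (binary): 2 rules
  A -> a (terminal): 6 rules
Total = 2 + 6 = 8

8


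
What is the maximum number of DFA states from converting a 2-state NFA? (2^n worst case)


NFA has 2 states
Subset construction: each DFA state = subset of NFA states
Maximum subsets = 2^2
2^2 = 4

4


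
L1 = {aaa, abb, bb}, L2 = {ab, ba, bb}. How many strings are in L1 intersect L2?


L1 = {aaa, abb, bb}
L2 = {ab, ba, bb}
Checking each string in L1 against L2:
  'aaa': in L2? No
  'abb': in L2? No
  'bb': in L2? Yes
Intersection = {bb}
|L1 ∩ L2| = 1

1


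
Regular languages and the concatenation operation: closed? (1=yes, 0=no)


Regular languages are closed under all standard operations:
- Union: Yes (product construction)
- Intersection: Yes (product construction)
- Complement: Yes (swap accept/reject)
- Concatenation: Yes (NFA construction)
Operation: concatenation -> Closed

1


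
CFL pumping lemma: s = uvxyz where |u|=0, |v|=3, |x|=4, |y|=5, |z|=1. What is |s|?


|s| = |u| + |v| + |x| + |y| + |z|
= 0 + 3 + 4 + 5 + 1
= 3 + 4 + 6
= 7 + 6
= 13

13


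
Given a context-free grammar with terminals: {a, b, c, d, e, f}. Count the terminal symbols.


Terminal symbols: a, b, c, d, e, f
Counting each: a (#1), b (#2), c (#3), d (#4), e (#5), f (#6)
Total = 6

6
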